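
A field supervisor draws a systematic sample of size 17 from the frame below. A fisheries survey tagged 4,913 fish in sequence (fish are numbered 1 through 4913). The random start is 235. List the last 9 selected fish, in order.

k = N/n = 4913/17 = 289
9th selection = 235 + 8×289 = 2547
10th: 2547 + 289 = 2836
11th: 2836 + 289 = 3125
12th: 3125 + 289 = 3414
13th: 3414 + 289 = 3703
14th: 3703 + 289 = 3992
15th: 3992 + 289 = 4281
16th: 4281 + 289 = 4570
17th: 4570 + 289 = 4859

2547, 2836, 3125, 3414, 3703, 3992, 4281, 4570, 4859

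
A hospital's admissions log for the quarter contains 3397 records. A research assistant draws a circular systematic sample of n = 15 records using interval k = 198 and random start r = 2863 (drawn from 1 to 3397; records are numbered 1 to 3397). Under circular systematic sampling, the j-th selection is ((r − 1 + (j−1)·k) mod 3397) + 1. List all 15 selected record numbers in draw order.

Selection 1: 2863
Selection 2: 2863 + 198 = 3061
Selection 3: 3061 + 198 = 3259
Selection 4: 3259 + 198 = 3457 → 3457 − 3397 = 60
Selection 5: 60 + 198 = 258
Selection 6: 258 + 198 = 456
Selection 7: 456 + 198 = 654
Selection 8: 654 + 198 = 852
Selection 9: 852 + 198 = 1050
Selection 10: 1050 + 198 = 1248
Selection 11: 1248 + 198 = 1446
Selection 12: 1446 + 198 = 1644
Selection 13: 1644 + 198 = 1842
Selection 14: 1842 + 198 = 2040
Selection 15: 2040 + 198 = 2238

2863, 3061, 3259, 60, 258, 456, 654, 852, 1050, 1248, 1446, 1644, 1842, 2040, 2238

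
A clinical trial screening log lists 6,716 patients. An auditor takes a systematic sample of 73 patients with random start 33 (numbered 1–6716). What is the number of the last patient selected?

6657

k = 6716/73 = 92
73rd selection = r + (73−1)·k = 33 + 72×92 = 33 + 6624 = 6657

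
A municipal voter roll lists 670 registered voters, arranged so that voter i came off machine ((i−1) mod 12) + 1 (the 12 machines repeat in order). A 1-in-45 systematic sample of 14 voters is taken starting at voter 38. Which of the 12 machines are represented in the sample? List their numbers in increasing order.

Consecutive selections differ by k = 45, so their machine numbers differ by 45 mod 12 = 9.
gcd(45, 12) = 3, so the sample visits 12/3 = 4 distinct residues mod 12.
Start 38 is machine 2; the machines hit are 2, 5, 8, 11.

2, 5, 8, 11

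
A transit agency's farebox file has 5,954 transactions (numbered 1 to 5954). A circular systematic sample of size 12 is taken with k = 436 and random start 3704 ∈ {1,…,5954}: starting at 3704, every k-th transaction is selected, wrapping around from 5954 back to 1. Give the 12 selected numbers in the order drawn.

3704, 4140, 4576, 5012, 5448, 5884, 366, 802, 1238, 1674, 2110, 2546

Selection 1: 3704
Selection 2: 3704 + 436 = 4140
Selection 3: 4140 + 436 = 4576
Selection 4: 4576 + 436 = 5012
Selection 5: 5012 + 436 = 5448
Selection 6: 5448 + 436 = 5884
Selection 7: 5884 + 436 = 6320 → 6320 − 5954 = 366
Selection 8: 366 + 436 = 802
Selection 9: 802 + 436 = 1238
Selection 10: 1238 + 436 = 1674
Selection 11: 1674 + 436 = 2110
Selection 12: 2110 + 436 = 2546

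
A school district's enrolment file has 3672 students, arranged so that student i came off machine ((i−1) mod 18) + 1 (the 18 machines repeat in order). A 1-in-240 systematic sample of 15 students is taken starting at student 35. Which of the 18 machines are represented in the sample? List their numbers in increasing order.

Consecutive selections differ by k = 240, so their machine numbers differ by 240 mod 18 = 6.
gcd(240, 18) = 6, so the sample visits 18/6 = 3 distinct residues mod 18.
Start 35 is machine 17; the machines hit are 5, 11, 17.

5, 11, 17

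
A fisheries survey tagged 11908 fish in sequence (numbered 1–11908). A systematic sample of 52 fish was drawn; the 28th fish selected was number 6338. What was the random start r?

155

k = 11908/52 = 229
r = 6338 − (28−1)×229 = 6338 − 6183 = 155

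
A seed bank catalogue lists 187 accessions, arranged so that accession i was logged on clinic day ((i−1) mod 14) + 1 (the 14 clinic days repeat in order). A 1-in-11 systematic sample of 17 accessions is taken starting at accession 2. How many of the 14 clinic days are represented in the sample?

14

Consecutive selections differ by k = 11, so their clinic day numbers differ by 11 mod 14 = 11.
gcd(11, 14) = 1, so the sample visits 14/1 = 14 distinct residues mod 14.
Start 2 is clinic day 2; the clinic days hit are 1, 2, 3, 4, 5, 6, 7, 8, 9, 10, 11, 12, 13, 14.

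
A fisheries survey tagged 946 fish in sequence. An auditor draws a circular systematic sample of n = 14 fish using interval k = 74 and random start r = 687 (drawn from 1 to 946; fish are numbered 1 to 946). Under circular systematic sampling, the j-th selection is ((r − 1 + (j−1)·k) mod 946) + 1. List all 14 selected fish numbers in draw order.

687, 761, 835, 909, 37, 111, 185, 259, 333, 407, 481, 555, 629, 703

Selection 1: 687
Selection 2: 687 + 74 = 761
Selection 3: 761 + 74 = 835
Selection 4: 835 + 74 = 909
Selection 5: 909 + 74 = 983 → 983 − 946 = 37
Selection 6: 37 + 74 = 111
Selection 7: 111 + 74 = 185
Selection 8: 185 + 74 = 259
Selection 9: 259 + 74 = 333
Selection 10: 333 + 74 = 407
Selection 11: 407 + 74 = 481
Selection 12: 481 + 74 = 555
Selection 13: 555 + 74 = 629
Selection 14: 629 + 74 = 703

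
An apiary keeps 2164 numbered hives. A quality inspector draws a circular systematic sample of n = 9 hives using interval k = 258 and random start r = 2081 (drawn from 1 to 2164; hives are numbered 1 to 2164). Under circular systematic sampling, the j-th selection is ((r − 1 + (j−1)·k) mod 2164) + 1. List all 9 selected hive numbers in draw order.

2081, 175, 433, 691, 949, 1207, 1465, 1723, 1981

Selection 1: 2081
Selection 2: 2081 + 258 = 2339 → 2339 − 2164 = 175
Selection 3: 175 + 258 = 433
Selection 4: 433 + 258 = 691
Selection 5: 691 + 258 = 949
Selection 6: 949 + 258 = 1207
Selection 7: 1207 + 258 = 1465
Selection 8: 1465 + 258 = 1723
Selection 9: 1723 + 258 = 1981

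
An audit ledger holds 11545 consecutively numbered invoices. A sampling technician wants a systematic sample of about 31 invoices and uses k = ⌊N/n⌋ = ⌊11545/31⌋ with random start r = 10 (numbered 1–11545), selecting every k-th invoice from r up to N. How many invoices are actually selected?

32

k = ⌊11545/31⌋ = 372
Achieved size = ⌊(11545 − 10)/372⌋ + 1 = ⌊11535/372⌋ + 1 = 31 + 1 = 32
(last selection: 10 + 31×372 = 11542 ≤ 11545; next would be 11914 > 11545)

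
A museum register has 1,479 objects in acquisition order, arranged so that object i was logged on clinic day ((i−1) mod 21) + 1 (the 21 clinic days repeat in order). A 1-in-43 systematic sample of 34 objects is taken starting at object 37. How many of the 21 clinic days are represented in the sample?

Consecutive selections differ by k = 43, so their clinic day numbers differ by 43 mod 21 = 1.
gcd(43, 21) = 1, so the sample visits 21/1 = 21 distinct residues mod 21.
Start 37 is clinic day 16; the clinic days hit are 1, 2, 3, 4, 5, 6, 7, 8, 9, 10, 11, 12, 13, 14, 15, 16, 17, 18, 19, 20, 21.

21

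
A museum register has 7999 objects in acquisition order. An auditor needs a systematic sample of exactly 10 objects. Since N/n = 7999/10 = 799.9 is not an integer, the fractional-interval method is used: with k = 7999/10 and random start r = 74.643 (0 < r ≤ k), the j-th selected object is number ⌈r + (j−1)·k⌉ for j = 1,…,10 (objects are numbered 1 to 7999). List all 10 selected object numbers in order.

j=1: r + 0k = 74.643 → ⌈·⌉ = 75
j=2: r + 1k = 874.543 → ⌈·⌉ = 875
j=3: r + 2k = 1674.443 → ⌈·⌉ = 1675
j=4: r + 3k = 2474.343 → ⌈·⌉ = 2475
j=5: r + 4k = 3274.243 → ⌈·⌉ = 3275
j=6: r + 5k = 4074.143 → ⌈·⌉ = 4075
j=7: r + 6k = 4874.043 → ⌈·⌉ = 4875
j=8: r + 7k = 5673.943 → ⌈·⌉ = 5674
j=9: r + 8k = 6473.843 → ⌈·⌉ = 6474
j=10: r + 9k = 7273.743 → ⌈·⌉ = 7274

75, 875, 1675, 2475, 3275, 4075, 4875, 5674, 6474, 7274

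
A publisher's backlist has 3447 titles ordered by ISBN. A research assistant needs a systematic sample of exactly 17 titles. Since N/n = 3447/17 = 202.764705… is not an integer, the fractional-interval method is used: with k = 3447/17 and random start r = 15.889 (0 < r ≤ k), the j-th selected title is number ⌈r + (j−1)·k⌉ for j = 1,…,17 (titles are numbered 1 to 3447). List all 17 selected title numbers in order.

j=1: r + 0k = 15.889 → ⌈·⌉ = 16
j=2: r + 1k = 218.653705… → ⌈·⌉ = 219
j=3: r + 2k = 421.418411… → ⌈·⌉ = 422
j=4: r + 3k = 624.183117… → ⌈·⌉ = 625
j=5: r + 4k = 826.947823… → ⌈·⌉ = 827
j=6: r + 5k = 1029.712529… → ⌈·⌉ = 1030
j=7: r + 6k = 1232.477235… → ⌈·⌉ = 1233
j=8: r + 7k = 1435.241941… → ⌈·⌉ = 1436
j=9: r + 8k = 1638.006647… → ⌈·⌉ = 1639
j=10: r + 9k = 1840.771352… → ⌈·⌉ = 1841
j=11: r + 10k = 2043.536058… → ⌈·⌉ = 2044
j=12: r + 11k = 2246.300764… → ⌈·⌉ = 2247
j=13: r + 12k = 2449.065470… → ⌈·⌉ = 2450
j=14: r + 13k = 2651.830176… → ⌈·⌉ = 2652
j=15: r + 14k = 2854.594882… → ⌈·⌉ = 2855
j=16: r + 15k = 3057.359588… → ⌈·⌉ = 3058
j=17: r + 16k = 3260.124294… → ⌈·⌉ = 3261

16, 219, 422, 625, 827, 1030, 1233, 1436, 1639, 1841, 2044, 2247, 2450, 2652, 2855, 3058, 3261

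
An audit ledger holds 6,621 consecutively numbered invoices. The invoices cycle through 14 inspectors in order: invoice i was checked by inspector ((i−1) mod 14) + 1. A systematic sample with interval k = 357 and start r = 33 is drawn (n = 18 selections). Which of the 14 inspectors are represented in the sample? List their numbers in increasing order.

5, 12

Consecutive selections differ by k = 357, so their inspector numbers differ by 357 mod 14 = 7.
gcd(357, 14) = 7, so the sample visits 14/7 = 2 distinct residues mod 14.
Start 33 is inspector 5; the inspectors hit are 5, 12.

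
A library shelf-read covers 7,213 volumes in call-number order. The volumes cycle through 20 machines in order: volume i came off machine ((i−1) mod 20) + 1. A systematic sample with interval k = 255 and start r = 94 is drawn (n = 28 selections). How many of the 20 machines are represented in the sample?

4

Consecutive selections differ by k = 255, so their machine numbers differ by 255 mod 20 = 15.
gcd(255, 20) = 5, so the sample visits 20/5 = 4 distinct residues mod 20.
Start 94 is machine 14; the machines hit are 4, 9, 14, 19.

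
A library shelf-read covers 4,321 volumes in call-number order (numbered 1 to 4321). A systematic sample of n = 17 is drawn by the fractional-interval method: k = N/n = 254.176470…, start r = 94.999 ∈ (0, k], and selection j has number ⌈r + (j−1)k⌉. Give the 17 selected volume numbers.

j=1: r + 0k = 94.999 → ⌈·⌉ = 95
j=2: r + 1k = 349.175470… → ⌈·⌉ = 350
j=3: r + 2k = 603.351941… → ⌈·⌉ = 604
j=4: r + 3k = 857.528411… → ⌈·⌉ = 858
j=5: r + 4k = 1111.704882… → ⌈·⌉ = 1112
j=6: r + 5k = 1365.881352… → ⌈·⌉ = 1366
j=7: r + 6k = 1620.057823… → ⌈·⌉ = 1621
j=8: r + 7k = 1874.234294… → ⌈·⌉ = 1875
j=9: r + 8k = 2128.410764… → ⌈·⌉ = 2129
j=10: r + 9k = 2382.587235… → ⌈·⌉ = 2383
j=11: r + 10k = 2636.763705… → ⌈·⌉ = 2637
j=12: r + 11k = 2890.940176… → ⌈·⌉ = 2891
j=13: r + 12k = 3145.116647… → ⌈·⌉ = 3146
j=14: r + 13k = 3399.293117… → ⌈·⌉ = 3400
j=15: r + 14k = 3653.469588… → ⌈·⌉ = 3654
j=16: r + 15k = 3907.646058… → ⌈·⌉ = 3908
j=17: r + 16k = 4161.822529… → ⌈·⌉ = 4162

95, 350, 604, 858, 1112, 1366, 1621, 1875, 2129, 2383, 2637, 2891, 3146, 3400, 3654, 3908, 4162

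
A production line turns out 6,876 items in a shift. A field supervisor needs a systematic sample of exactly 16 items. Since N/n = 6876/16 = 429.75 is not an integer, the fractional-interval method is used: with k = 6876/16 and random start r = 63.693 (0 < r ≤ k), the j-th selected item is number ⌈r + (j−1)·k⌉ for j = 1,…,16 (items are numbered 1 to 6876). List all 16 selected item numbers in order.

64, 494, 924, 1353, 1783, 2213, 2643, 3072, 3502, 3932, 4362, 4791, 5221, 5651, 6081, 6510

j=1: r + 0k = 63.693 → ⌈·⌉ = 64
j=2: r + 1k = 493.443 → ⌈·⌉ = 494
j=3: r + 2k = 923.193 → ⌈·⌉ = 924
j=4: r + 3k = 1352.943 → ⌈·⌉ = 1353
j=5: r + 4k = 1782.693 → ⌈·⌉ = 1783
j=6: r + 5k = 2212.443 → ⌈·⌉ = 2213
j=7: r + 6k = 2642.193 → ⌈·⌉ = 2643
j=8: r + 7k = 3071.943 → ⌈·⌉ = 3072
j=9: r + 8k = 3501.693 → ⌈·⌉ = 3502
j=10: r + 9k = 3931.443 → ⌈·⌉ = 3932
j=11: r + 10k = 4361.193 → ⌈·⌉ = 4362
j=12: r + 11k = 4790.943 → ⌈·⌉ = 4791
j=13: r + 12k = 5220.693 → ⌈·⌉ = 5221
j=14: r + 13k = 5650.443 → ⌈·⌉ = 5651
j=15: r + 14k = 6080.193 → ⌈·⌉ = 6081
j=16: r + 15k = 6509.943 → ⌈·⌉ = 6510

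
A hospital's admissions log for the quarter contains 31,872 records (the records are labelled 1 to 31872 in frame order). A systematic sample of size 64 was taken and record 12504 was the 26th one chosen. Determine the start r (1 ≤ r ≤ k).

54

k = 31872/64 = 498
r = 12504 − (26−1)×498 = 12504 − 12450 = 54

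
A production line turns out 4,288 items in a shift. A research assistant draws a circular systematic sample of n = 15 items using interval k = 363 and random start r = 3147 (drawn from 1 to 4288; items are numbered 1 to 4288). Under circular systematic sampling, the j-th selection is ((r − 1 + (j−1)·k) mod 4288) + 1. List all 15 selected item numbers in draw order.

3147, 3510, 3873, 4236, 311, 674, 1037, 1400, 1763, 2126, 2489, 2852, 3215, 3578, 3941

Selection 1: 3147
Selection 2: 3147 + 363 = 3510
Selection 3: 3510 + 363 = 3873
Selection 4: 3873 + 363 = 4236
Selection 5: 4236 + 363 = 4599 → 4599 − 4288 = 311
Selection 6: 311 + 363 = 674
Selection 7: 674 + 363 = 1037
Selection 8: 1037 + 363 = 1400
Selection 9: 1400 + 363 = 1763
Selection 10: 1763 + 363 = 2126
Selection 11: 2126 + 363 = 2489
Selection 12: 2489 + 363 = 2852
Selection 13: 2852 + 363 = 3215
Selection 14: 3215 + 363 = 3578
Selection 15: 3578 + 363 = 3941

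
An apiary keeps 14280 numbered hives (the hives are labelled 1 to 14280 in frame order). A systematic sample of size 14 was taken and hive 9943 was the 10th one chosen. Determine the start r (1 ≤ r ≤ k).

k = 14280/14 = 1020
r = 9943 − (10−1)×1020 = 9943 − 9180 = 763

763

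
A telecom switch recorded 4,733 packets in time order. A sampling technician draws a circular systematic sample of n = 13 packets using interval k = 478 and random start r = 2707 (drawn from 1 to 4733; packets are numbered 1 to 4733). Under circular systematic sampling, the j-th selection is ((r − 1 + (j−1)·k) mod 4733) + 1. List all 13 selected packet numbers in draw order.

2707, 3185, 3663, 4141, 4619, 364, 842, 1320, 1798, 2276, 2754, 3232, 3710

Selection 1: 2707
Selection 2: 2707 + 478 = 3185
Selection 3: 3185 + 478 = 3663
Selection 4: 3663 + 478 = 4141
Selection 5: 4141 + 478 = 4619
Selection 6: 4619 + 478 = 5097 → 5097 − 4733 = 364
Selection 7: 364 + 478 = 842
Selection 8: 842 + 478 = 1320
Selection 9: 1320 + 478 = 1798
Selection 10: 1798 + 478 = 2276
Selection 11: 2276 + 478 = 2754
Selection 12: 2754 + 478 = 3232
Selection 13: 3232 + 478 = 3710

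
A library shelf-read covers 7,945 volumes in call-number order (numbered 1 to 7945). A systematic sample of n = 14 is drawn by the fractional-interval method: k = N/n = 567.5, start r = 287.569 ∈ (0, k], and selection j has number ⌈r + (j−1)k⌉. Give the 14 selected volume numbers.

288, 856, 1423, 1991, 2558, 3126, 3693, 4261, 4828, 5396, 5963, 6531, 7098, 7666

j=1: r + 0k = 287.569 → ⌈·⌉ = 288
j=2: r + 1k = 855.069 → ⌈·⌉ = 856
j=3: r + 2k = 1422.569 → ⌈·⌉ = 1423
j=4: r + 3k = 1990.069 → ⌈·⌉ = 1991
j=5: r + 4k = 2557.569 → ⌈·⌉ = 2558
j=6: r + 5k = 3125.069 → ⌈·⌉ = 3126
j=7: r + 6k = 3692.569 → ⌈·⌉ = 3693
j=8: r + 7k = 4260.069 → ⌈·⌉ = 4261
j=9: r + 8k = 4827.569 → ⌈·⌉ = 4828
j=10: r + 9k = 5395.069 → ⌈·⌉ = 5396
j=11: r + 10k = 5962.569 → ⌈·⌉ = 5963
j=12: r + 11k = 6530.069 → ⌈·⌉ = 6531
j=13: r + 12k = 7097.569 → ⌈·⌉ = 7098
j=14: r + 13k = 7665.069 → ⌈·⌉ = 7666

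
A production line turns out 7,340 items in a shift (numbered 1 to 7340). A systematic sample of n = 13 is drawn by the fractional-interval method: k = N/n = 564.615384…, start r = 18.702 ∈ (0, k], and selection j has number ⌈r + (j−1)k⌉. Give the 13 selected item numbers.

j=1: r + 0k = 18.702 → ⌈·⌉ = 19
j=2: r + 1k = 583.317384… → ⌈·⌉ = 584
j=3: r + 2k = 1147.932769… → ⌈·⌉ = 1148
j=4: r + 3k = 1712.548153… → ⌈·⌉ = 1713
j=5: r + 4k = 2277.163538… → ⌈·⌉ = 2278
j=6: r + 5k = 2841.778923… → ⌈·⌉ = 2842
j=7: r + 6k = 3406.394307… → ⌈·⌉ = 3407
j=8: r + 7k = 3971.009692… → ⌈·⌉ = 3972
j=9: r + 8k = 4535.625076… → ⌈·⌉ = 4536
j=10: r + 9k = 5100.240461… → ⌈·⌉ = 5101
j=11: r + 10k = 5664.855846… → ⌈·⌉ = 5665
j=12: r + 11k = 6229.471230… → ⌈·⌉ = 6230
j=13: r + 12k = 6794.086615… → ⌈·⌉ = 6795

19, 584, 1148, 1713, 2278, 2842, 3407, 3972, 4536, 5101, 5665, 6230, 6795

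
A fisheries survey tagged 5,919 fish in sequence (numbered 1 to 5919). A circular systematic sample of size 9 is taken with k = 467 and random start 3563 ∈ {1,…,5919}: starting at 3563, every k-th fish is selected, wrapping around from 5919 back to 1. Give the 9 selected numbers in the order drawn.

3563, 4030, 4497, 4964, 5431, 5898, 446, 913, 1380

Selection 1: 3563
Selection 2: 3563 + 467 = 4030
Selection 3: 4030 + 467 = 4497
Selection 4: 4497 + 467 = 4964
Selection 5: 4964 + 467 = 5431
Selection 6: 5431 + 467 = 5898
Selection 7: 5898 + 467 = 6365 → 6365 − 5919 = 446
Selection 8: 446 + 467 = 913
Selection 9: 913 + 467 = 1380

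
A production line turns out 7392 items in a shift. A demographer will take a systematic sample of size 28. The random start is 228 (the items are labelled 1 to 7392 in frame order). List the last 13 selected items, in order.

4188, 4452, 4716, 4980, 5244, 5508, 5772, 6036, 6300, 6564, 6828, 7092, 7356

k = N/n = 7392/28 = 264
16th selection = 228 + 15×264 = 4188
17th: 4188 + 264 = 4452
18th: 4452 + 264 = 4716
19th: 4716 + 264 = 4980
20th: 4980 + 264 = 5244
21st: 5244 + 264 = 5508
22nd: 5508 + 264 = 5772
23rd: 5772 + 264 = 6036
24th: 6036 + 264 = 6300
25th: 6300 + 264 = 6564
26th: 6564 + 264 = 6828
27th: 6828 + 264 = 7092
28th: 7092 + 264 = 7356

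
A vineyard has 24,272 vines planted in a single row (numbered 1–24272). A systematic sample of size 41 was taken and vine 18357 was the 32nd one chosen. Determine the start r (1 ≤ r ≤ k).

k = 24272/41 = 592
r = 18357 − (32−1)×592 = 18357 − 18352 = 5

5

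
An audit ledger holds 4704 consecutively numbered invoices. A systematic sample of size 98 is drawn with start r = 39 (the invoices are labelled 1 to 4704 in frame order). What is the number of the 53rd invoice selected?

k = 4704/98 = 48
53rd selection = r + (53−1)·k = 39 + 52×48 = 39 + 2496 = 2535

2535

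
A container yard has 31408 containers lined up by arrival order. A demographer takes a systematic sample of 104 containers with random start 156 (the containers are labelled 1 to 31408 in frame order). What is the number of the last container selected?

k = 31408/104 = 302
104th selection = r + (104−1)·k = 156 + 103×302 = 156 + 31106 = 31262

31262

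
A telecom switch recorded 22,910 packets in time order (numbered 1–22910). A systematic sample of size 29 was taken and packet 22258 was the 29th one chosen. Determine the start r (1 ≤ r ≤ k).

138

k = 22910/29 = 790
r = 22258 − (29−1)×790 = 22258 − 22120 = 138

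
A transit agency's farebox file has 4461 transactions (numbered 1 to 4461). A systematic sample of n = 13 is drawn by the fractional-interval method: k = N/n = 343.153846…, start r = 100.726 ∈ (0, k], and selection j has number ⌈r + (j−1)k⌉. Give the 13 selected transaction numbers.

101, 444, 788, 1131, 1474, 1817, 2160, 2503, 2846, 3190, 3533, 3876, 4219

j=1: r + 0k = 100.726 → ⌈·⌉ = 101
j=2: r + 1k = 443.879846… → ⌈·⌉ = 444
j=3: r + 2k = 787.033692… → ⌈·⌉ = 788
j=4: r + 3k = 1130.187538… → ⌈·⌉ = 1131
j=5: r + 4k = 1473.341384… → ⌈·⌉ = 1474
j=6: r + 5k = 1816.495230… → ⌈·⌉ = 1817
j=7: r + 6k = 2159.649076… → ⌈·⌉ = 2160
j=8: r + 7k = 2502.802923… → ⌈·⌉ = 2503
j=9: r + 8k = 2845.956769… → ⌈·⌉ = 2846
j=10: r + 9k = 3189.110615… → ⌈·⌉ = 3190
j=11: r + 10k = 3532.264461… → ⌈·⌉ = 3533
j=12: r + 11k = 3875.418307… → ⌈·⌉ = 3876
j=13: r + 12k = 4218.572153… → ⌈·⌉ = 4219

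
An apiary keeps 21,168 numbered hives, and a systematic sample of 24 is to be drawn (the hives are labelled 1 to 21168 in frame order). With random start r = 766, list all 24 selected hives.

766, 1648, 2530, 3412, 4294, 5176, 6058, 6940, 7822, 8704, 9586, 10468, 11350, 12232, 13114, 13996, 14878, 15760, 16642, 17524, 18406, 19288, 20170, 21052

k = N/n = 21168/24 = 882
hive 1: 766
hive 2: 766 + 882 = 1648
hive 3: 1648 + 882 = 2530
hive 4: 2530 + 882 = 3412
hive 5: 3412 + 882 = 4294
hive 6: 4294 + 882 = 5176
hive 7: 5176 + 882 = 6058
hive 8: 6058 + 882 = 6940
hive 9: 6940 + 882 = 7822
hive 10: 7822 + 882 = 8704
hive 11: 8704 + 882 = 9586
hive 12: 9586 + 882 = 10468
hive 13: 10468 + 882 = 11350
hive 14: 11350 + 882 = 12232
hive 15: 12232 + 882 = 13114
hive 16: 13114 + 882 = 13996
hive 17: 13996 + 882 = 14878
hive 18: 14878 + 882 = 15760
hive 19: 15760 + 882 = 16642
hive 20: 16642 + 882 = 17524
hive 21: 17524 + 882 = 18406
hive 22: 18406 + 882 = 19288
hive 23: 19288 + 882 = 20170
hive 24: 20170 + 882 = 21052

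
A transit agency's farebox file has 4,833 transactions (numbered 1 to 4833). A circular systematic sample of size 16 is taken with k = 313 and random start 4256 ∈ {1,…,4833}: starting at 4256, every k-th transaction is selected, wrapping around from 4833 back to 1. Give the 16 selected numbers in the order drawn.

4256, 4569, 49, 362, 675, 988, 1301, 1614, 1927, 2240, 2553, 2866, 3179, 3492, 3805, 4118

Selection 1: 4256
Selection 2: 4256 + 313 = 4569
Selection 3: 4569 + 313 = 4882 → 4882 − 4833 = 49
Selection 4: 49 + 313 = 362
Selection 5: 362 + 313 = 675
Selection 6: 675 + 313 = 988
Selection 7: 988 + 313 = 1301
Selection 8: 1301 + 313 = 1614
Selection 9: 1614 + 313 = 1927
Selection 10: 1927 + 313 = 2240
Selection 11: 2240 + 313 = 2553
Selection 12: 2553 + 313 = 2866
Selection 13: 2866 + 313 = 3179
Selection 14: 3179 + 313 = 3492
Selection 15: 3492 + 313 = 3805
Selection 16: 3805 + 313 = 4118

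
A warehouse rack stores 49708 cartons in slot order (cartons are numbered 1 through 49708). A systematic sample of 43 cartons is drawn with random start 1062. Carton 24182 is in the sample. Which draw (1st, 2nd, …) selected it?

k = 49708/43 = 1156
position = (24182 − 1062)/1156 + 1 = 23120/1156 + 1 = 20 + 1 = 21

21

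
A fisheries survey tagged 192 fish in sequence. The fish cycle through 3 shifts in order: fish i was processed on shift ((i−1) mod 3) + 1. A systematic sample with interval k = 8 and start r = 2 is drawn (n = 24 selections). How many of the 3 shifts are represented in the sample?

Consecutive selections differ by k = 8, so their shift numbers differ by 8 mod 3 = 2.
gcd(8, 3) = 1, so the sample visits 3/1 = 3 distinct residues mod 3.
Start 2 is shift 2; the shifts hit are 1, 2, 3.

3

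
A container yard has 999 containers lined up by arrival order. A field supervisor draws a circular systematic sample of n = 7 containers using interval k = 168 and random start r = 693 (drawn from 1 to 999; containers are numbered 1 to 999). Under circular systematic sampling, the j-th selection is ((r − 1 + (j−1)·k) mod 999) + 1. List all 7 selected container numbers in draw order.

Selection 1: 693
Selection 2: 693 + 168 = 861
Selection 3: 861 + 168 = 1029 → 1029 − 999 = 30
Selection 4: 30 + 168 = 198
Selection 5: 198 + 168 = 366
Selection 6: 366 + 168 = 534
Selection 7: 534 + 168 = 702

693, 861, 30, 198, 366, 534, 702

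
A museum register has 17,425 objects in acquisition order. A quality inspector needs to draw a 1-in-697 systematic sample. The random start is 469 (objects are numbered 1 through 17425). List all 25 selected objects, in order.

object 1: 469
object 2: 469 + 697 = 1166
object 3: 1166 + 697 = 1863
object 4: 1863 + 697 = 2560
object 5: 2560 + 697 = 3257
object 6: 3257 + 697 = 3954
object 7: 3954 + 697 = 4651
object 8: 4651 + 697 = 5348
object 9: 5348 + 697 = 6045
object 10: 6045 + 697 = 6742
object 11: 6742 + 697 = 7439
object 12: 7439 + 697 = 8136
object 13: 8136 + 697 = 8833
object 14: 8833 + 697 = 9530
object 15: 9530 + 697 = 10227
object 16: 10227 + 697 = 10924
object 17: 10924 + 697 = 11621
object 18: 11621 + 697 = 12318
object 19: 12318 + 697 = 13015
object 20: 13015 + 697 = 13712
object 21: 13712 + 697 = 14409
object 22: 14409 + 697 = 15106
object 23: 15106 + 697 = 15803
object 24: 15803 + 697 = 16500
object 25: 16500 + 697 = 17197

469, 1166, 1863, 2560, 3257, 3954, 4651, 5348, 6045, 6742, 7439, 8136, 8833, 9530, 10227, 10924, 11621, 12318, 13015, 13712, 14409, 15106, 15803, 16500, 17197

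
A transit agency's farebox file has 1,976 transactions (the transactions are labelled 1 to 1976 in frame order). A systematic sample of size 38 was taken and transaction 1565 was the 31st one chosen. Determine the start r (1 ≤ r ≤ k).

5

k = 1976/38 = 52
r = 1565 − (31−1)×52 = 1565 − 1560 = 5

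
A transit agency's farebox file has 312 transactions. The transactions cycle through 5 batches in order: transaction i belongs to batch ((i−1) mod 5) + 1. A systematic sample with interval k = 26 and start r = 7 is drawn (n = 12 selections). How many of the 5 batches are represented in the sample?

5

Consecutive selections differ by k = 26, so their batch numbers differ by 26 mod 5 = 1.
gcd(26, 5) = 1, so the sample visits 5/1 = 5 distinct residues mod 5.
Start 7 is batch 2; the batches hit are 1, 2, 3, 4, 5.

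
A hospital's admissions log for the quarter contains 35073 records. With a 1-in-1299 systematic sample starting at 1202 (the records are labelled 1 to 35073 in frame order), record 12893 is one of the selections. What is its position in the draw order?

10

k = 1299
position = (12893 − 1202)/1299 + 1 = 11691/1299 + 1 = 9 + 1 = 10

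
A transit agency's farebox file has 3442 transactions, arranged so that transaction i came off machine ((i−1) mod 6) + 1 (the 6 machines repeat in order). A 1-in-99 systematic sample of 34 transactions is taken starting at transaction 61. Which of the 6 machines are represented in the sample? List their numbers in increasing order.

1, 4

Consecutive selections differ by k = 99, so their machine numbers differ by 99 mod 6 = 3.
gcd(99, 6) = 3, so the sample visits 6/3 = 2 distinct residues mod 6.
Start 61 is machine 1; the machines hit are 1, 4.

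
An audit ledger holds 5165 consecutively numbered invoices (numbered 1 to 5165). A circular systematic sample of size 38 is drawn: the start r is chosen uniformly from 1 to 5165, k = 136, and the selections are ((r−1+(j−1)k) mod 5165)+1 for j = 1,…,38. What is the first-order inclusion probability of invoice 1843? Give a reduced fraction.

38/5165

For each position j, as r ranges over 1…5165 the j-th selection hits every invoice exactly once, so invoice 1843 is selected for exactly 38 of the 5165 starts.
Inclusion probability = 38/5165.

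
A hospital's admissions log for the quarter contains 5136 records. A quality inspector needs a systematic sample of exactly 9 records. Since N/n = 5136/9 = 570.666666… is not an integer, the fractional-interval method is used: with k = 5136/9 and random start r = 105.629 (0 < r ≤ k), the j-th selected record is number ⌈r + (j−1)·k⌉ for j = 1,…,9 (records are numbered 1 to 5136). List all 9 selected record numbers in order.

j=1: r + 0k = 105.629 → ⌈·⌉ = 106
j=2: r + 1k = 676.295666… → ⌈·⌉ = 677
j=3: r + 2k = 1246.962333… → ⌈·⌉ = 1247
j=4: r + 3k = 1817.629 → ⌈·⌉ = 1818
j=5: r + 4k = 2388.295666… → ⌈·⌉ = 2389
j=6: r + 5k = 2958.962333… → ⌈·⌉ = 2959
j=7: r + 6k = 3529.629 → ⌈·⌉ = 3530
j=8: r + 7k = 4100.295666… → ⌈·⌉ = 4101
j=9: r + 8k = 4670.962333… → ⌈·⌉ = 4671

106, 677, 1247, 1818, 2389, 2959, 3530, 4101, 4671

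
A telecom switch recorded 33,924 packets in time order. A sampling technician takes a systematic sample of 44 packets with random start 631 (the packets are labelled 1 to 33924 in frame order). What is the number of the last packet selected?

33784

k = 33924/44 = 771
44th selection = r + (44−1)·k = 631 + 43×771 = 631 + 33153 = 33784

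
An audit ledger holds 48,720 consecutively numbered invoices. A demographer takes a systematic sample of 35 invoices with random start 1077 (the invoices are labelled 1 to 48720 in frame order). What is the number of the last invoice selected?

48405

k = 48720/35 = 1392
35th selection = r + (35−1)·k = 1077 + 34×1392 = 1077 + 47328 = 48405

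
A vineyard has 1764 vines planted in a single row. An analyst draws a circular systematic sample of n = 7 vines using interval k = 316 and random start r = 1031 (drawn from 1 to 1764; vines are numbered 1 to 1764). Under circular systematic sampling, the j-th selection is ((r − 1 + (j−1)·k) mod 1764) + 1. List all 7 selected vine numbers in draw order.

1031, 1347, 1663, 215, 531, 847, 1163

Selection 1: 1031
Selection 2: 1031 + 316 = 1347
Selection 3: 1347 + 316 = 1663
Selection 4: 1663 + 316 = 1979 → 1979 − 1764 = 215
Selection 5: 215 + 316 = 531
Selection 6: 531 + 316 = 847
Selection 7: 847 + 316 = 1163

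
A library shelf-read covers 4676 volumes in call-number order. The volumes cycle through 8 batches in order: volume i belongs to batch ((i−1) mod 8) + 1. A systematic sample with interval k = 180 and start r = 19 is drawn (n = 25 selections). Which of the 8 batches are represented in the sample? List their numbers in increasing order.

3, 7

Consecutive selections differ by k = 180, so their batch numbers differ by 180 mod 8 = 4.
gcd(180, 8) = 4, so the sample visits 8/4 = 2 distinct residues mod 8.
Start 19 is batch 3; the batches hit are 3, 7.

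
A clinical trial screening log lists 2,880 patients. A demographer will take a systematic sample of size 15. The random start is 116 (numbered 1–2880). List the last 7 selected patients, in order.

1652, 1844, 2036, 2228, 2420, 2612, 2804

k = N/n = 2880/15 = 192
9th selection = 116 + 8×192 = 1652
10th: 1652 + 192 = 1844
11th: 1844 + 192 = 2036
12th: 2036 + 192 = 2228
13th: 2228 + 192 = 2420
14th: 2420 + 192 = 2612
15th: 2612 + 192 = 2804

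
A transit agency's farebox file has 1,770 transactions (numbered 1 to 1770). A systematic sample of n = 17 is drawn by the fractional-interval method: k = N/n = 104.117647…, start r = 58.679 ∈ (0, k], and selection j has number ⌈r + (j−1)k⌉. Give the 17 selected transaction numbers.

j=1: r + 0k = 58.679 → ⌈·⌉ = 59
j=2: r + 1k = 162.796647… → ⌈·⌉ = 163
j=3: r + 2k = 266.914294… → ⌈·⌉ = 267
j=4: r + 3k = 371.031941… → ⌈·⌉ = 372
j=5: r + 4k = 475.149588… → ⌈·⌉ = 476
j=6: r + 5k = 579.267235… → ⌈·⌉ = 580
j=7: r + 6k = 683.384882… → ⌈·⌉ = 684
j=8: r + 7k = 787.502529… → ⌈·⌉ = 788
j=9: r + 8k = 891.620176… → ⌈·⌉ = 892
j=10: r + 9k = 995.737823… → ⌈·⌉ = 996
j=11: r + 10k = 1099.855470… → ⌈·⌉ = 1100
j=12: r + 11k = 1203.973117… → ⌈·⌉ = 1204
j=13: r + 12k = 1308.090764… → ⌈·⌉ = 1309
j=14: r + 13k = 1412.208411… → ⌈·⌉ = 1413
j=15: r + 14k = 1516.326058… → ⌈·⌉ = 1517
j=16: r + 15k = 1620.443705… → ⌈·⌉ = 1621
j=17: r + 16k = 1724.561352… → ⌈·⌉ = 1725

59, 163, 267, 372, 476, 580, 684, 788, 892, 996, 1100, 1204, 1309, 1413, 1517, 1621, 1725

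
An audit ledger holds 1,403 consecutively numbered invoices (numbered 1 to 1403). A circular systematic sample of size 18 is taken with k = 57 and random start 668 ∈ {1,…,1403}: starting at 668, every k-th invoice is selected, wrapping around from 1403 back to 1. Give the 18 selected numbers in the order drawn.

Selection 1: 668
Selection 2: 668 + 57 = 725
Selection 3: 725 + 57 = 782
Selection 4: 782 + 57 = 839
Selection 5: 839 + 57 = 896
Selection 6: 896 + 57 = 953
Selection 7: 953 + 57 = 1010
Selection 8: 1010 + 57 = 1067
Selection 9: 1067 + 57 = 1124
Selection 10: 1124 + 57 = 1181
Selection 11: 1181 + 57 = 1238
Selection 12: 1238 + 57 = 1295
Selection 13: 1295 + 57 = 1352
Selection 14: 1352 + 57 = 1409 → 1409 − 1403 = 6
Selection 15: 6 + 57 = 63
Selection 16: 63 + 57 = 120
Selection 17: 120 + 57 = 177
Selection 18: 177 + 57 = 234

668, 725, 782, 839, 896, 953, 1010, 1067, 1124, 1181, 1238, 1295, 1352, 6, 63, 120, 177, 234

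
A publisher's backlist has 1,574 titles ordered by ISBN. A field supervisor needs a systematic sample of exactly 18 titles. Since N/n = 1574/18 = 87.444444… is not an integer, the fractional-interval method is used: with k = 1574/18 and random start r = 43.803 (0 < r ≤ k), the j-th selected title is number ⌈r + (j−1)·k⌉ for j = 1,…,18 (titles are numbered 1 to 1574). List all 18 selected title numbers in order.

j=1: r + 0k = 43.803 → ⌈·⌉ = 44
j=2: r + 1k = 131.247444… → ⌈·⌉ = 132
j=3: r + 2k = 218.691888… → ⌈·⌉ = 219
j=4: r + 3k = 306.136333… → ⌈·⌉ = 307
j=5: r + 4k = 393.580777… → ⌈·⌉ = 394
j=6: r + 5k = 481.025222… → ⌈·⌉ = 482
j=7: r + 6k = 568.469666… → ⌈·⌉ = 569
j=8: r + 7k = 655.914111… → ⌈·⌉ = 656
j=9: r + 8k = 743.358555… → ⌈·⌉ = 744
j=10: r + 9k = 830.803 → ⌈·⌉ = 831
j=11: r + 10k = 918.247444… → ⌈·⌉ = 919
j=12: r + 11k = 1005.691888… → ⌈·⌉ = 1006
j=13: r + 12k = 1093.136333… → ⌈·⌉ = 1094
j=14: r + 13k = 1180.580777… → ⌈·⌉ = 1181
j=15: r + 14k = 1268.025222… → ⌈·⌉ = 1269
j=16: r + 15k = 1355.469666… → ⌈·⌉ = 1356
j=17: r + 16k = 1442.914111… → ⌈·⌉ = 1443
j=18: r + 17k = 1530.358555… → ⌈·⌉ = 1531

44, 132, 219, 307, 394, 482, 569, 656, 744, 831, 919, 1006, 1094, 1181, 1269, 1356, 1443, 1531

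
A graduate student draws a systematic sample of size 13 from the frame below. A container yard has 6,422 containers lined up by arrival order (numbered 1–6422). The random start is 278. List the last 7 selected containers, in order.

k = N/n = 6422/13 = 494
7th selection = 278 + 6×494 = 3242
8th: 3242 + 494 = 3736
9th: 3736 + 494 = 4230
10th: 4230 + 494 = 4724
11th: 4724 + 494 = 5218
12th: 5218 + 494 = 5712
13th: 5712 + 494 = 6206

3242, 3736, 4230, 4724, 5218, 5712, 6206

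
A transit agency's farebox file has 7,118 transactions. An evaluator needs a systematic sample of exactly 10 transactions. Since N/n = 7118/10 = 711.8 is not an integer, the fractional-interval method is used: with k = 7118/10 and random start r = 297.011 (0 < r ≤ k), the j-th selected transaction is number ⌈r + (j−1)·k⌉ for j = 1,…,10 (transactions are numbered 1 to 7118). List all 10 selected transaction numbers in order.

298, 1009, 1721, 2433, 3145, 3857, 4568, 5280, 5992, 6704

j=1: r + 0k = 297.011 → ⌈·⌉ = 298
j=2: r + 1k = 1008.811 → ⌈·⌉ = 1009
j=3: r + 2k = 1720.611 → ⌈·⌉ = 1721
j=4: r + 3k = 2432.411 → ⌈·⌉ = 2433
j=5: r + 4k = 3144.211 → ⌈·⌉ = 3145
j=6: r + 5k = 3856.011 → ⌈·⌉ = 3857
j=7: r + 6k = 4567.811 → ⌈·⌉ = 4568
j=8: r + 7k = 5279.611 → ⌈·⌉ = 5280
j=9: r + 8k = 5991.411 → ⌈·⌉ = 5992
j=10: r + 9k = 6703.211 → ⌈·⌉ = 6704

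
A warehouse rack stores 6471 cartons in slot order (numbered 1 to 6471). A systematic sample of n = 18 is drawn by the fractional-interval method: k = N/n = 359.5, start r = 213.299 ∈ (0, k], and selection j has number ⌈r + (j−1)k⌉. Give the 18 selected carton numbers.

214, 573, 933, 1292, 1652, 2011, 2371, 2730, 3090, 3449, 3809, 4168, 4528, 4887, 5247, 5606, 5966, 6325

j=1: r + 0k = 213.299 → ⌈·⌉ = 214
j=2: r + 1k = 572.799 → ⌈·⌉ = 573
j=3: r + 2k = 932.299 → ⌈·⌉ = 933
j=4: r + 3k = 1291.799 → ⌈·⌉ = 1292
j=5: r + 4k = 1651.299 → ⌈·⌉ = 1652
j=6: r + 5k = 2010.799 → ⌈·⌉ = 2011
j=7: r + 6k = 2370.299 → ⌈·⌉ = 2371
j=8: r + 7k = 2729.799 → ⌈·⌉ = 2730
j=9: r + 8k = 3089.299 → ⌈·⌉ = 3090
j=10: r + 9k = 3448.799 → ⌈·⌉ = 3449
j=11: r + 10k = 3808.299 → ⌈·⌉ = 3809
j=12: r + 11k = 4167.799 → ⌈·⌉ = 4168
j=13: r + 12k = 4527.299 → ⌈·⌉ = 4528
j=14: r + 13k = 4886.799 → ⌈·⌉ = 4887
j=15: r + 14k = 5246.299 → ⌈·⌉ = 5247
j=16: r + 15k = 5605.799 → ⌈·⌉ = 5606
j=17: r + 16k = 5965.299 → ⌈·⌉ = 5966
j=18: r + 17k = 6324.799 → ⌈·⌉ = 6325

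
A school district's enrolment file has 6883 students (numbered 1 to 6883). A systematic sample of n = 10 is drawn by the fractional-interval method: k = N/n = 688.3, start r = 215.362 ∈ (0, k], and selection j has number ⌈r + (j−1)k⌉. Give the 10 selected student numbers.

j=1: r + 0k = 215.362 → ⌈·⌉ = 216
j=2: r + 1k = 903.662 → ⌈·⌉ = 904
j=3: r + 2k = 1591.962 → ⌈·⌉ = 1592
j=4: r + 3k = 2280.262 → ⌈·⌉ = 2281
j=5: r + 4k = 2968.562 → ⌈·⌉ = 2969
j=6: r + 5k = 3656.862 → ⌈·⌉ = 3657
j=7: r + 6k = 4345.162 → ⌈·⌉ = 4346
j=8: r + 7k = 5033.462 → ⌈·⌉ = 5034
j=9: r + 8k = 5721.762 → ⌈·⌉ = 5722
j=10: r + 9k = 6410.062 → ⌈·⌉ = 6411

216, 904, 1592, 2281, 2969, 3657, 4346, 5034, 5722, 6411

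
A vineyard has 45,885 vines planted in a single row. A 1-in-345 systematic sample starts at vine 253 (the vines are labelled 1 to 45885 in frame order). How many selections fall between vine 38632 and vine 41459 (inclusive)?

k = 345
First selection ≥ 38632: 253 + ⌈(38632−253)/345⌉·345 = 253 + 112×345 = 38893
Last selection ≤ 41459: 253 + ⌊(41459−253)/345⌋·345 = 253 + 119×345 = 41308
Count = 119 − 112 + 1 = 8

8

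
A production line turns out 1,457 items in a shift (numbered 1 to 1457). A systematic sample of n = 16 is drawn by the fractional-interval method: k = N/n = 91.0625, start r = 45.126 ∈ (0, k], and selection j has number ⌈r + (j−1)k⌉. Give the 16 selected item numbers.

j=1: r + 0k = 45.126 → ⌈·⌉ = 46
j=2: r + 1k = 136.1885 → ⌈·⌉ = 137
j=3: r + 2k = 227.251 → ⌈·⌉ = 228
j=4: r + 3k = 318.3135 → ⌈·⌉ = 319
j=5: r + 4k = 409.376 → ⌈·⌉ = 410
j=6: r + 5k = 500.4385 → ⌈·⌉ = 501
j=7: r + 6k = 591.501 → ⌈·⌉ = 592
j=8: r + 7k = 682.5635 → ⌈·⌉ = 683
j=9: r + 8k = 773.626 → ⌈·⌉ = 774
j=10: r + 9k = 864.6885 → ⌈·⌉ = 865
j=11: r + 10k = 955.751 → ⌈·⌉ = 956
j=12: r + 11k = 1046.8135 → ⌈·⌉ = 1047
j=13: r + 12k = 1137.876 → ⌈·⌉ = 1138
j=14: r + 13k = 1228.9385 → ⌈·⌉ = 1229
j=15: r + 14k = 1320.001 → ⌈·⌉ = 1321
j=16: r + 15k = 1411.0635 → ⌈·⌉ = 1412

46, 137, 228, 319, 410, 501, 592, 683, 774, 865, 956, 1047, 1138, 1229, 1321, 1412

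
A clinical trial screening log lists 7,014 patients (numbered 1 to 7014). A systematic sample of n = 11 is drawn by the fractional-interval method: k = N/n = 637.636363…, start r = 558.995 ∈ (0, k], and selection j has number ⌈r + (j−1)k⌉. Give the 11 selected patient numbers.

j=1: r + 0k = 558.995 → ⌈·⌉ = 559
j=2: r + 1k = 1196.631363… → ⌈·⌉ = 1197
j=3: r + 2k = 1834.267727… → ⌈·⌉ = 1835
j=4: r + 3k = 2471.904090… → ⌈·⌉ = 2472
j=5: r + 4k = 3109.540454… → ⌈·⌉ = 3110
j=6: r + 5k = 3747.176818… → ⌈·⌉ = 3748
j=7: r + 6k = 4384.813181… → ⌈·⌉ = 4385
j=8: r + 7k = 5022.449545… → ⌈·⌉ = 5023
j=9: r + 8k = 5660.085909… → ⌈·⌉ = 5661
j=10: r + 9k = 6297.722272… → ⌈·⌉ = 6298
j=11: r + 10k = 6935.358636… → ⌈·⌉ = 6936

559, 1197, 1835, 2472, 3110, 3748, 4385, 5023, 5661, 6298, 6936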